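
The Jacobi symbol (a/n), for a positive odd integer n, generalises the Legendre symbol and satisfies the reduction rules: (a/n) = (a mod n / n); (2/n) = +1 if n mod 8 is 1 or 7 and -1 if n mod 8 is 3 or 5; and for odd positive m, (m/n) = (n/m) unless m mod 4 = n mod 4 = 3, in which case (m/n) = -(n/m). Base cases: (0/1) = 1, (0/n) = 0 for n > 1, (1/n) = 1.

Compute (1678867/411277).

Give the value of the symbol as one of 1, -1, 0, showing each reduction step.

0

(1678867/411277) = (33759/411277)   [reduce mod 411277]
reciprocity: (33759/411277) = +1·(411277/33759) since 33759 mod 4 = 3, 411277 mod 4 = 1; sign now +1
(411277/33759) = (6169/33759)   [reduce mod 33759]
reciprocity: (6169/33759) = +1·(33759/6169) since 6169 mod 4 = 1, 33759 mod 4 = 3; sign now +1
(33759/6169) = (2914/6169)   [reduce mod 6169]
2914 = 2^1·1457; (2/6169) = +1 since 6169 mod 8 = 1, so (2914/6169) = (+1)^1·(1457/6169); sign now +1
reciprocity: (1457/6169) = +1·(6169/1457) since 1457 mod 4 = 1, 6169 mod 4 = 1; sign now +1
(6169/1457) = (341/1457)   [reduce mod 1457]
reciprocity: (341/1457) = +1·(1457/341) since 341 mod 4 = 1, 1457 mod 4 = 1; sign now +1
(1457/341) = (93/341)   [reduce mod 341]
reciprocity: (93/341) = +1·(341/93) since 93 mod 4 = 1, 341 mod 4 = 1; sign now +1
(341/93) = (62/93)   [reduce mod 93]
62 = 2^1·31; (2/93) = -1 since 93 mod 8 = 5, so (62/93) = (-1)^1·(31/93); sign now -1
reciprocity: (31/93) = +1·(93/31) since 31 mod 4 = 3, 93 mod 4 = 1; sign now -1
(93/31) = (0/31)   [reduce mod 31]
(0/31) = 0   [gcd(a, n) > 1]; final value = 0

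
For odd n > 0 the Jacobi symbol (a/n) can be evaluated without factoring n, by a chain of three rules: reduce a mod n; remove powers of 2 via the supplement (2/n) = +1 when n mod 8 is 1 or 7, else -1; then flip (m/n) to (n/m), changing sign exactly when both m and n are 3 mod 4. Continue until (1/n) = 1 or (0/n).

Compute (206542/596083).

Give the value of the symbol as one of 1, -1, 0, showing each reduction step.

factor out 2^1: 206542 = 2^1·103271; with 596083 mod 8 = 3, (2/596083) = -1; sign now -1; continue with (103271/596083)
flip (103271/596083) -> (596083/103271): both odd, 103271 mod 4 = 3, 596083 mod 4 = 3, so the flip contributes -1; sign now +1
(596083/103271): 596083 mod 103271 = 79728, so (596083/103271) = (79728/103271)
factor out 2^4: 79728 = 2^4·4983; with 103271 mod 8 = 7, (2/103271) = +1; sign now +1; continue with (4983/103271)
flip (4983/103271) -> (103271/4983): both odd, 4983 mod 4 = 3, 103271 mod 4 = 3, so the flip contributes -1; sign now -1
(103271/4983): 103271 mod 4983 = 3611, so (103271/4983) = (3611/4983)
flip (3611/4983) -> (4983/3611): both odd, 3611 mod 4 = 3, 4983 mod 4 = 3, so the flip contributes -1; sign now +1
(4983/3611): 4983 mod 3611 = 1372, so (4983/3611) = (1372/3611)
factor out 2^2: 1372 = 2^2·343; with 3611 mod 8 = 3, (2/3611) = -1; sign now +1; continue with (343/3611)
flip (343/3611) -> (3611/343): both odd, 343 mod 4 = 3, 3611 mod 4 = 3, so the flip contributes -1; sign now -1
(3611/343): 3611 mod 343 = 181, so (3611/343) = (181/343)
flip (181/343) -> (343/181): both odd, 181 mod 4 = 1, 343 mod 4 = 3, so the flip contributes +1; sign now -1
(343/181): 343 mod 181 = 162, so (343/181) = (162/181)
factor out 2^1: 162 = 2^1·81; with 181 mod 8 = 5, (2/181) = -1; sign now +1; continue with (81/181)
flip (81/181) -> (181/81): both odd, 81 mod 4 = 1, 181 mod 4 = 1, so the flip contributes +1; sign now +1
(181/81): 181 mod 81 = 19, so (181/81) = (19/81)
flip (19/81) -> (81/19): both odd, 19 mod 4 = 3, 81 mod 4 = 1, so the flip contributes +1; sign now +1
(81/19): 81 mod 19 = 5, so (81/19) = (5/19)
flip (5/19) -> (19/5): both odd, 5 mod 4 = 1, 19 mod 4 = 3, so the flip contributes +1; sign now +1
(19/5): 19 mod 5 = 4, so (19/5) = (4/5)
factor out 2^2: 4 = 2^2·1; with 5 mod 8 = 5, (2/5) = -1; sign now +1; continue with (1/5)
reached (1/5) = 1, so the symbol is +1

1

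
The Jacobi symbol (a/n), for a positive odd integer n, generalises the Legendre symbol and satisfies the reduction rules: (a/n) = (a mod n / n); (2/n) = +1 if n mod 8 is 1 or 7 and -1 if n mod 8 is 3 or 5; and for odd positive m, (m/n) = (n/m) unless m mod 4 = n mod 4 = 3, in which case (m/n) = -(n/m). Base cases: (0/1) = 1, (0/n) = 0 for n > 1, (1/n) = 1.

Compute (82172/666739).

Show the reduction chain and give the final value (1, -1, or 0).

-1

82172 = 2^2·20543; (2/666739) = -1 since 666739 mod 8 = 3, so (82172/666739) = (-1)^2·(20543/666739); sign now +1
reciprocity: (20543/666739) = -1·(666739/20543) since 20543 mod 4 = 3, 666739 mod 4 = 3; sign now -1
(666739/20543) = (9363/20543)   [reduce mod 20543]
reciprocity: (9363/20543) = -1·(20543/9363) since 9363 mod 4 = 3, 20543 mod 4 = 3; sign now +1
(20543/9363) = (1817/9363)   [reduce mod 9363]
reciprocity: (1817/9363) = +1·(9363/1817) since 1817 mod 4 = 1, 9363 mod 4 = 3; sign now +1
(9363/1817) = (278/1817)   [reduce mod 1817]
278 = 2^1·139; (2/1817) = +1 since 1817 mod 8 = 1, so (278/1817) = (+1)^1·(139/1817); sign now +1
reciprocity: (139/1817) = +1·(1817/139) since 139 mod 4 = 3, 1817 mod 4 = 1; sign now +1
(1817/139) = (10/139)   [reduce mod 139]
10 = 2^1·5; (2/139) = -1 since 139 mod 8 = 3, so (10/139) = (-1)^1·(5/139); sign now -1
reciprocity: (5/139) = +1·(139/5) since 5 mod 4 = 1, 139 mod 4 = 3; sign now -1
(139/5) = (4/5)   [reduce mod 5]
4 = 2^2·1; (2/5) = -1 since 5 mod 8 = 5, so (4/5) = (-1)^2·(1/5); sign now -1
(1/5) = 1; final value = sign = -1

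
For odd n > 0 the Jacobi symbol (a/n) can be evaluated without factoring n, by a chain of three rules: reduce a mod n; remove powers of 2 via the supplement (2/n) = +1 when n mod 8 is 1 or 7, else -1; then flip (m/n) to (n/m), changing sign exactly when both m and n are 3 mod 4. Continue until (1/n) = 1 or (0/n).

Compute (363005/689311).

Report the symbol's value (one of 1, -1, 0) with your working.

1

reciprocity: (363005/689311) = +1·(689311/363005) since 363005 mod 4 = 1, 689311 mod 4 = 3; sign now +1
(689311/363005) = (326306/363005)   [reduce mod 363005]
326306 = 2^1·163153; (2/363005) = -1 since 363005 mod 8 = 5, so (326306/363005) = (-1)^1·(163153/363005); sign now -1
reciprocity: (163153/363005) = +1·(363005/163153) since 163153 mod 4 = 1, 363005 mod 4 = 1; sign now -1
(363005/163153) = (36699/163153)   [reduce mod 163153]
reciprocity: (36699/163153) = +1·(163153/36699) since 36699 mod 4 = 3, 163153 mod 4 = 1; sign now -1
(163153/36699) = (16357/36699)   [reduce mod 36699]
reciprocity: (16357/36699) = +1·(36699/16357) since 16357 mod 4 = 1, 36699 mod 4 = 3; sign now -1
(36699/16357) = (3985/16357)   [reduce mod 16357]
reciprocity: (3985/16357) = +1·(16357/3985) since 3985 mod 4 = 1, 16357 mod 4 = 1; sign now -1
(16357/3985) = (417/3985)   [reduce mod 3985]
reciprocity: (417/3985) = +1·(3985/417) since 417 mod 4 = 1, 3985 mod 4 = 1; sign now -1
(3985/417) = (232/417)   [reduce mod 417]
232 = 2^3·29; (2/417) = +1 since 417 mod 8 = 1, so (232/417) = (+1)^3·(29/417); sign now -1
reciprocity: (29/417) = +1·(417/29) since 29 mod 4 = 1, 417 mod 4 = 1; sign now -1
(417/29) = (11/29)   [reduce mod 29]
reciprocity: (11/29) = +1·(29/11) since 11 mod 4 = 3, 29 mod 4 = 1; sign now -1
(29/11) = (7/11)   [reduce mod 11]
reciprocity: (7/11) = -1·(11/7) since 7 mod 4 = 3, 11 mod 4 = 3; sign now +1
(11/7) = (4/7)   [reduce mod 7]
4 = 2^2·1; (2/7) = +1 since 7 mod 8 = 7, so (4/7) = (+1)^2·(1/7); sign now +1
(1/7) = 1; final value = sign = +1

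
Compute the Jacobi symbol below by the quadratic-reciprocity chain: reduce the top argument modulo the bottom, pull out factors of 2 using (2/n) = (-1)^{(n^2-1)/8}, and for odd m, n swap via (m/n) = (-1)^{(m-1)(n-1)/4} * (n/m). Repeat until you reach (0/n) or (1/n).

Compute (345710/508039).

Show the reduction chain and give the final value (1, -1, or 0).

1

345710 = 2^1·172855; (2/508039) = +1 since 508039 mod 8 = 7, so (345710/508039) = (+1)^1·(172855/508039); sign now +1
reciprocity: (172855/508039) = -1·(508039/172855) since 172855 mod 4 = 3, 508039 mod 4 = 3; sign now -1
(508039/172855) = (162329/172855)   [reduce mod 172855]
reciprocity: (162329/172855) = +1·(172855/162329) since 162329 mod 4 = 1, 172855 mod 4 = 3; sign now -1
(172855/162329) = (10526/162329)   [reduce mod 162329]
10526 = 2^1·5263; (2/162329) = +1 since 162329 mod 8 = 1, so (10526/162329) = (+1)^1·(5263/162329); sign now -1
reciprocity: (5263/162329) = +1·(162329/5263) since 5263 mod 4 = 3, 162329 mod 4 = 1; sign now -1
(162329/5263) = (4439/5263)   [reduce mod 5263]
reciprocity: (4439/5263) = -1·(5263/4439) since 4439 mod 4 = 3, 5263 mod 4 = 3; sign now +1
(5263/4439) = (824/4439)   [reduce mod 4439]
824 = 2^3·103; (2/4439) = +1 since 4439 mod 8 = 7, so (824/4439) = (+1)^3·(103/4439); sign now +1
reciprocity: (103/4439) = -1·(4439/103) since 103 mod 4 = 3, 4439 mod 4 = 3; sign now -1
(4439/103) = (10/103)   [reduce mod 103]
10 = 2^1·5; (2/103) = +1 since 103 mod 8 = 7, so (10/103) = (+1)^1·(5/103); sign now -1
reciprocity: (5/103) = +1·(103/5) since 5 mod 4 = 1, 103 mod 4 = 3; sign now -1
(103/5) = (3/5)   [reduce mod 5]
reciprocity: (3/5) = +1·(5/3) since 3 mod 4 = 3, 5 mod 4 = 1; sign now -1
(5/3) = (2/3)   [reduce mod 3]
2 = 2^1·1; (2/3) = -1 since 3 mod 8 = 3, so (2/3) = (-1)^1·(1/3); sign now +1
(1/3) = 1; final value = sign = +1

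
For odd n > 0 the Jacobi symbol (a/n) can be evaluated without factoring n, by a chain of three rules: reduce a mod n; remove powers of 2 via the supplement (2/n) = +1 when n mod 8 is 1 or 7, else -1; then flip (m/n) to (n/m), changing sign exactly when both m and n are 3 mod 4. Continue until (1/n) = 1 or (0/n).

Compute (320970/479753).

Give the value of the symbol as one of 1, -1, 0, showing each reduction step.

320970 = 2^1·160485; (2/479753) = +1 since 479753 mod 8 = 1, so (320970/479753) = (+1)^1·(160485/479753); sign now +1
reciprocity: (160485/479753) = +1·(479753/160485) since 160485 mod 4 = 1, 479753 mod 4 = 1; sign now +1
(479753/160485) = (158783/160485)   [reduce mod 160485]
reciprocity: (158783/160485) = +1·(160485/158783) since 158783 mod 4 = 3, 160485 mod 4 = 1; sign now +1
(160485/158783) = (1702/158783)   [reduce mod 158783]
1702 = 2^1·851; (2/158783) = +1 since 158783 mod 8 = 7, so (1702/158783) = (+1)^1·(851/158783); sign now +1
reciprocity: (851/158783) = -1·(158783/851) since 851 mod 4 = 3, 158783 mod 4 = 3; sign now -1
(158783/851) = (497/851)   [reduce mod 851]
reciprocity: (497/851) = +1·(851/497) since 497 mod 4 = 1, 851 mod 4 = 3; sign now -1
(851/497) = (354/497)   [reduce mod 497]
354 = 2^1·177; (2/497) = +1 since 497 mod 8 = 1, so (354/497) = (+1)^1·(177/497); sign now -1
reciprocity: (177/497) = +1·(497/177) since 177 mod 4 = 1, 497 mod 4 = 1; sign now -1
(497/177) = (143/177)   [reduce mod 177]
reciprocity: (143/177) = +1·(177/143) since 143 mod 4 = 3, 177 mod 4 = 1; sign now -1
(177/143) = (34/143)   [reduce mod 143]
34 = 2^1·17; (2/143) = +1 since 143 mod 8 = 7, so (34/143) = (+1)^1·(17/143); sign now -1
reciprocity: (17/143) = +1·(143/17) since 17 mod 4 = 1, 143 mod 4 = 3; sign now -1
(143/17) = (7/17)   [reduce mod 17]
reciprocity: (7/17) = +1·(17/7) since 7 mod 4 = 3, 17 mod 4 = 1; sign now -1
(17/7) = (3/7)   [reduce mod 7]
reciprocity: (3/7) = -1·(7/3) since 3 mod 4 = 3, 7 mod 4 = 3; sign now +1
(7/3) = (1/3)   [reduce mod 3]
(1/3) = 1; final value = sign = +1

1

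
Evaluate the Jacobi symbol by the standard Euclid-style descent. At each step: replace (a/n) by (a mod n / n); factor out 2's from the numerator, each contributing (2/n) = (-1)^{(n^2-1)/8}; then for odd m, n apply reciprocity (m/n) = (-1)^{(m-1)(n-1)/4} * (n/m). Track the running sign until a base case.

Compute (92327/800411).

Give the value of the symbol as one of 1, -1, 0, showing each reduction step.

0

reciprocity: (92327/800411) = -1·(800411/92327) since 92327 mod 4 = 3, 800411 mod 4 = 3; sign now -1
(800411/92327) = (61795/92327)   [reduce mod 92327]
reciprocity: (61795/92327) = -1·(92327/61795) since 61795 mod 4 = 3, 92327 mod 4 = 3; sign now +1
(92327/61795) = (30532/61795)   [reduce mod 61795]
30532 = 2^2·7633; (2/61795) = -1 since 61795 mod 8 = 3, so (30532/61795) = (-1)^2·(7633/61795); sign now +1
reciprocity: (7633/61795) = +1·(61795/7633) since 7633 mod 4 = 1, 61795 mod 4 = 3; sign now +1
(61795/7633) = (731/7633)   [reduce mod 7633]
reciprocity: (731/7633) = +1·(7633/731) since 731 mod 4 = 3, 7633 mod 4 = 1; sign now +1
(7633/731) = (323/731)   [reduce mod 731]
reciprocity: (323/731) = -1·(731/323) since 323 mod 4 = 3, 731 mod 4 = 3; sign now -1
(731/323) = (85/323)   [reduce mod 323]
reciprocity: (85/323) = +1·(323/85) since 85 mod 4 = 1, 323 mod 4 = 3; sign now -1
(323/85) = (68/85)   [reduce mod 85]
68 = 2^2·17; (2/85) = -1 since 85 mod 8 = 5, so (68/85) = (-1)^2·(17/85); sign now -1
reciprocity: (17/85) = +1·(85/17) since 17 mod 4 = 1, 85 mod 4 = 1; sign now -1
(85/17) = (0/17)   [reduce mod 17]
(0/17) = 0   [gcd(a, n) > 1]; final value = 0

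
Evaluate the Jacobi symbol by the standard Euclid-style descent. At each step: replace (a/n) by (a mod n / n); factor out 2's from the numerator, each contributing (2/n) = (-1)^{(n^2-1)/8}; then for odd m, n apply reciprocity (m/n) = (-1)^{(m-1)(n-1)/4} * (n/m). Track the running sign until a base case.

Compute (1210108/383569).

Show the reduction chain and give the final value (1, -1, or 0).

-1

(1210108/383569) = (59401/383569)   [reduce mod 383569]
reciprocity: (59401/383569) = +1·(383569/59401) since 59401 mod 4 = 1, 383569 mod 4 = 1; sign now +1
(383569/59401) = (27163/59401)   [reduce mod 59401]
reciprocity: (27163/59401) = +1·(59401/27163) since 27163 mod 4 = 3, 59401 mod 4 = 1; sign now +1
(59401/27163) = (5075/27163)   [reduce mod 27163]
reciprocity: (5075/27163) = -1·(27163/5075) since 5075 mod 4 = 3, 27163 mod 4 = 3; sign now -1
(27163/5075) = (1788/5075)   [reduce mod 5075]
1788 = 2^2·447; (2/5075) = -1 since 5075 mod 8 = 3, so (1788/5075) = (-1)^2·(447/5075); sign now -1
reciprocity: (447/5075) = -1·(5075/447) since 447 mod 4 = 3, 5075 mod 4 = 3; sign now +1
(5075/447) = (158/447)   [reduce mod 447]
158 = 2^1·79; (2/447) = +1 since 447 mod 8 = 7, so (158/447) = (+1)^1·(79/447); sign now +1
reciprocity: (79/447) = -1·(447/79) since 79 mod 4 = 3, 447 mod 4 = 3; sign now -1
(447/79) = (52/79)   [reduce mod 79]
52 = 2^2·13; (2/79) = +1 since 79 mod 8 = 7, so (52/79) = (+1)^2·(13/79); sign now -1
reciprocity: (13/79) = +1·(79/13) since 13 mod 4 = 1, 79 mod 4 = 3; sign now -1
(79/13) = (1/13)   [reduce mod 13]
(1/13) = 1; final value = sign = -1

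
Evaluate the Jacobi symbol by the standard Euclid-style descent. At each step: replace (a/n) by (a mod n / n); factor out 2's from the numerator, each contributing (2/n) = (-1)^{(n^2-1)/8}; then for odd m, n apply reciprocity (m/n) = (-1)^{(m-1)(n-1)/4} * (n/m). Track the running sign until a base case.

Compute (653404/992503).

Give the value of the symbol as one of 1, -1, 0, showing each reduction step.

653404 = 2^2·163351; (2/992503) = +1 since 992503 mod 8 = 7, so (653404/992503) = (+1)^2·(163351/992503); sign now +1
reciprocity: (163351/992503) = -1·(992503/163351) since 163351 mod 4 = 3, 992503 mod 4 = 3; sign now -1
(992503/163351) = (12397/163351)   [reduce mod 163351]
reciprocity: (12397/163351) = +1·(163351/12397) since 12397 mod 4 = 1, 163351 mod 4 = 3; sign now -1
(163351/12397) = (2190/12397)   [reduce mod 12397]
2190 = 2^1·1095; (2/12397) = -1 since 12397 mod 8 = 5, so (2190/12397) = (-1)^1·(1095/12397); sign now +1
reciprocity: (1095/12397) = +1·(12397/1095) since 1095 mod 4 = 3, 12397 mod 4 = 1; sign now +1
(12397/1095) = (352/1095)   [reduce mod 1095]
352 = 2^5·11; (2/1095) = +1 since 1095 mod 8 = 7, so (352/1095) = (+1)^5·(11/1095); sign now +1
reciprocity: (11/1095) = -1·(1095/11) since 11 mod 4 = 3, 1095 mod 4 = 3; sign now -1
(1095/11) = (6/11)   [reduce mod 11]
6 = 2^1·3; (2/11) = -1 since 11 mod 8 = 3, so (6/11) = (-1)^1·(3/11); sign now +1
reciprocity: (3/11) = -1·(11/3) since 3 mod 4 = 3, 11 mod 4 = 3; sign now -1
(11/3) = (2/3)   [reduce mod 3]
2 = 2^1·1; (2/3) = -1 since 3 mod 8 = 3, so (2/3) = (-1)^1·(1/3); sign now +1
(1/3) = 1; final value = sign = +1

1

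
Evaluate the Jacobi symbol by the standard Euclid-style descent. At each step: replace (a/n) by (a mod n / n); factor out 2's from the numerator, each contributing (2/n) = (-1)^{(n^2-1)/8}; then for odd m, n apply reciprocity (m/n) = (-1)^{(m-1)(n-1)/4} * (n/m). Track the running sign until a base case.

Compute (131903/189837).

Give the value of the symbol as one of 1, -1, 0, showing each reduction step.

flip (131903/189837) -> (189837/131903): both odd, 131903 mod 4 = 3, 189837 mod 4 = 1, so the flip contributes +1; sign now +1
(189837/131903): 189837 mod 131903 = 57934, so (189837/131903) = (57934/131903)
factor out 2^1: 57934 = 2^1·28967; with 131903 mod 8 = 7, (2/131903) = +1; sign now +1; continue with (28967/131903)
flip (28967/131903) -> (131903/28967): both odd, 28967 mod 4 = 3, 131903 mod 4 = 3, so the flip contributes -1; sign now -1
(131903/28967): 131903 mod 28967 = 16035, so (131903/28967) = (16035/28967)
flip (16035/28967) -> (28967/16035): both odd, 16035 mod 4 = 3, 28967 mod 4 = 3, so the flip contributes -1; sign now +1
(28967/16035): 28967 mod 16035 = 12932, so (28967/16035) = (12932/16035)
factor out 2^2: 12932 = 2^2·3233; with 16035 mod 8 = 3, (2/16035) = -1; sign now +1; continue with (3233/16035)
flip (3233/16035) -> (16035/3233): both odd, 3233 mod 4 = 1, 16035 mod 4 = 3, so the flip contributes +1; sign now +1
(16035/3233): 16035 mod 3233 = 3103, so (16035/3233) = (3103/3233)
flip (3103/3233) -> (3233/3103): both odd, 3103 mod 4 = 3, 3233 mod 4 = 1, so the flip contributes +1; sign now +1
(3233/3103): 3233 mod 3103 = 130, so (3233/3103) = (130/3103)
factor out 2^1: 130 = 2^1·65; with 3103 mod 8 = 7, (2/3103) = +1; sign now +1; continue with (65/3103)
flip (65/3103) -> (3103/65): both odd, 65 mod 4 = 1, 3103 mod 4 = 3, so the flip contributes +1; sign now +1
(3103/65): 3103 mod 65 = 48, so (3103/65) = (48/65)
factor out 2^4: 48 = 2^4·3; with 65 mod 8 = 1, (2/65) = +1; sign now +1; continue with (3/65)
flip (3/65) -> (65/3): both odd, 3 mod 4 = 3, 65 mod 4 = 1, so the flip contributes +1; sign now +1
(65/3): 65 mod 3 = 2, so (65/3) = (2/3)
factor out 2^1: 2 = 2^1·1; with 3 mod 8 = 3, (2/3) = -1; sign now -1; continue with (1/3)
reached (1/3) = 1, so the symbol is -1

-1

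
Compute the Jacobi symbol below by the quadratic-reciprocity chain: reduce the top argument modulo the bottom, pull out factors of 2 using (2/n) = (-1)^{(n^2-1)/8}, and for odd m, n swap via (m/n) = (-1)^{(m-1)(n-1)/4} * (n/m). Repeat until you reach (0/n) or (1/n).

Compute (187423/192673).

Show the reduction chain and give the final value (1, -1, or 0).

1

flip (187423/192673) -> (192673/187423): both odd, 187423 mod 4 = 3, 192673 mod 4 = 1, so the flip contributes +1; sign now +1
(192673/187423): 192673 mod 187423 = 5250, so (192673/187423) = (5250/187423)
factor out 2^1: 5250 = 2^1·2625; with 187423 mod 8 = 7, (2/187423) = +1; sign now +1; continue with (2625/187423)
flip (2625/187423) -> (187423/2625): both odd, 2625 mod 4 = 1, 187423 mod 4 = 3, so the flip contributes +1; sign now +1
(187423/2625): 187423 mod 2625 = 1048, so (187423/2625) = (1048/2625)
factor out 2^3: 1048 = 2^3·131; with 2625 mod 8 = 1, (2/2625) = +1; sign now +1; continue with (131/2625)
flip (131/2625) -> (2625/131): both odd, 131 mod 4 = 3, 2625 mod 4 = 1, so the flip contributes +1; sign now +1
(2625/131): 2625 mod 131 = 5, so (2625/131) = (5/131)
flip (5/131) -> (131/5): both odd, 5 mod 4 = 1, 131 mod 4 = 3, so the flip contributes +1; sign now +1
(131/5): 131 mod 5 = 1, so (131/5) = (1/5)
reached (1/5) = 1, so the symbol is +1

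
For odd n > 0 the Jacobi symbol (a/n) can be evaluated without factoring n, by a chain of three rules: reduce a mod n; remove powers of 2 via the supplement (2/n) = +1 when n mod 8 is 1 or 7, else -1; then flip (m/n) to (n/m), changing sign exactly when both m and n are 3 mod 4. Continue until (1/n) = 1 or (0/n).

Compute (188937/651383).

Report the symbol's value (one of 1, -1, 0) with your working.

-1

reciprocity: (188937/651383) = +1·(651383/188937) since 188937 mod 4 = 1, 651383 mod 4 = 3; sign now +1
(651383/188937) = (84572/188937)   [reduce mod 188937]
84572 = 2^2·21143; (2/188937) = +1 since 188937 mod 8 = 1, so (84572/188937) = (+1)^2·(21143/188937); sign now +1
reciprocity: (21143/188937) = +1·(188937/21143) since 21143 mod 4 = 3, 188937 mod 4 = 1; sign now +1
(188937/21143) = (19793/21143)   [reduce mod 21143]
reciprocity: (19793/21143) = +1·(21143/19793) since 19793 mod 4 = 1, 21143 mod 4 = 3; sign now +1
(21143/19793) = (1350/19793)   [reduce mod 19793]
1350 = 2^1·675; (2/19793) = +1 since 19793 mod 8 = 1, so (1350/19793) = (+1)^1·(675/19793); sign now +1
reciprocity: (675/19793) = +1·(19793/675) since 675 mod 4 = 3, 19793 mod 4 = 1; sign now +1
(19793/675) = (218/675)   [reduce mod 675]
218 = 2^1·109; (2/675) = -1 since 675 mod 8 = 3, so (218/675) = (-1)^1·(109/675); sign now -1
reciprocity: (109/675) = +1·(675/109) since 109 mod 4 = 1, 675 mod 4 = 3; sign now -1
(675/109) = (21/109)   [reduce mod 109]
reciprocity: (21/109) = +1·(109/21) since 21 mod 4 = 1, 109 mod 4 = 1; sign now -1
(109/21) = (4/21)   [reduce mod 21]
4 = 2^2·1; (2/21) = -1 since 21 mod 8 = 5, so (4/21) = (-1)^2·(1/21); sign now -1
(1/21) = 1; final value = sign = -1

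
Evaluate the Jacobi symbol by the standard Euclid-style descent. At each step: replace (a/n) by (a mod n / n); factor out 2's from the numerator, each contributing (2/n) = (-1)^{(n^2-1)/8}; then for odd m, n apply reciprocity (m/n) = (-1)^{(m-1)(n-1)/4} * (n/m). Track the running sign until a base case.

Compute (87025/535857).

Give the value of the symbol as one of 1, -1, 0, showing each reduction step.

1

reciprocity: (87025/535857) = +1·(535857/87025) since 87025 mod 4 = 1, 535857 mod 4 = 1; sign now +1
(535857/87025) = (13707/87025)   [reduce mod 87025]
reciprocity: (13707/87025) = +1·(87025/13707) since 13707 mod 4 = 3, 87025 mod 4 = 1; sign now +1
(87025/13707) = (4783/13707)   [reduce mod 13707]
reciprocity: (4783/13707) = -1·(13707/4783) since 4783 mod 4 = 3, 13707 mod 4 = 3; sign now -1
(13707/4783) = (4141/4783)   [reduce mod 4783]
reciprocity: (4141/4783) = +1·(4783/4141) since 4141 mod 4 = 1, 4783 mod 4 = 3; sign now -1
(4783/4141) = (642/4141)   [reduce mod 4141]
642 = 2^1·321; (2/4141) = -1 since 4141 mod 8 = 5, so (642/4141) = (-1)^1·(321/4141); sign now +1
reciprocity: (321/4141) = +1·(4141/321) since 321 mod 4 = 1, 4141 mod 4 = 1; sign now +1
(4141/321) = (289/321)   [reduce mod 321]
reciprocity: (289/321) = +1·(321/289) since 289 mod 4 = 1, 321 mod 4 = 1; sign now +1
(321/289) = (32/289)   [reduce mod 289]
32 = 2^5·1; (2/289) = +1 since 289 mod 8 = 1, so (32/289) = (+1)^5·(1/289); sign now +1
(1/289) = 1; final value = sign = +1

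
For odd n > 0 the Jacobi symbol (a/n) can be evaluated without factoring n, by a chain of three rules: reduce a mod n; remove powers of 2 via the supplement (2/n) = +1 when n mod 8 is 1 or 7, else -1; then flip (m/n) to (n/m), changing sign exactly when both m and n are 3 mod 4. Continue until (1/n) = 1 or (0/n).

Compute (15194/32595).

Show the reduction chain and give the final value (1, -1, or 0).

factor out 2^1: 15194 = 2^1·7597; with 32595 mod 8 = 3, (2/32595) = -1; sign now -1; continue with (7597/32595)
flip (7597/32595) -> (32595/7597): both odd, 7597 mod 4 = 1, 32595 mod 4 = 3, so the flip contributes +1; sign now -1
(32595/7597): 32595 mod 7597 = 2207, so (32595/7597) = (2207/7597)
flip (2207/7597) -> (7597/2207): both odd, 2207 mod 4 = 3, 7597 mod 4 = 1, so the flip contributes +1; sign now -1
(7597/2207): 7597 mod 2207 = 976, so (7597/2207) = (976/2207)
factor out 2^4: 976 = 2^4·61; with 2207 mod 8 = 7, (2/2207) = +1; sign now -1; continue with (61/2207)
flip (61/2207) -> (2207/61): both odd, 61 mod 4 = 1, 2207 mod 4 = 3, so the flip contributes +1; sign now -1
(2207/61): 2207 mod 61 = 11, so (2207/61) = (11/61)
flip (11/61) -> (61/11): both odd, 11 mod 4 = 3, 61 mod 4 = 1, so the flip contributes +1; sign now -1
(61/11): 61 mod 11 = 6, so (61/11) = (6/11)
factor out 2^1: 6 = 2^1·3; with 11 mod 8 = 3, (2/11) = -1; sign now +1; continue with (3/11)
flip (3/11) -> (11/3): both odd, 3 mod 4 = 3, 11 mod 4 = 3, so the flip contributes -1; sign now -1
(11/3): 11 mod 3 = 2, so (11/3) = (2/3)
factor out 2^1: 2 = 2^1·1; with 3 mod 8 = 3, (2/3) = -1; sign now +1; continue with (1/3)
reached (1/3) = 1, so the symbol is +1

1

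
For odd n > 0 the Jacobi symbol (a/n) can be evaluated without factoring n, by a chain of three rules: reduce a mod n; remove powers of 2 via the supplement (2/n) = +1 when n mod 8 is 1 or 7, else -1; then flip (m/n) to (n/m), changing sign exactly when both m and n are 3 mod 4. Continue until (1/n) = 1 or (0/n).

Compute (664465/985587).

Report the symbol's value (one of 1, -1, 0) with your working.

flip (664465/985587) -> (985587/664465): both odd, 664465 mod 4 = 1, 985587 mod 4 = 3, so the flip contributes +1; sign now +1
(985587/664465): 985587 mod 664465 = 321122, so (985587/664465) = (321122/664465)
factor out 2^1: 321122 = 2^1·160561; with 664465 mod 8 = 1, (2/664465) = +1; sign now +1; continue with (160561/664465)
flip (160561/664465) -> (664465/160561): both odd, 160561 mod 4 = 1, 664465 mod 4 = 1, so the flip contributes +1; sign now +1
(664465/160561): 664465 mod 160561 = 22221, so (664465/160561) = (22221/160561)
flip (22221/160561) -> (160561/22221): both odd, 22221 mod 4 = 1, 160561 mod 4 = 1, so the flip contributes +1; sign now +1
(160561/22221): 160561 mod 22221 = 5014, so (160561/22221) = (5014/22221)
factor out 2^1: 5014 = 2^1·2507; with 22221 mod 8 = 5, (2/22221) = -1; sign now -1; continue with (2507/22221)
flip (2507/22221) -> (22221/2507): both odd, 2507 mod 4 = 3, 22221 mod 4 = 1, so the flip contributes +1; sign now -1
(22221/2507): 22221 mod 2507 = 2165, so (22221/2507) = (2165/2507)
flip (2165/2507) -> (2507/2165): both odd, 2165 mod 4 = 1, 2507 mod 4 = 3, so the flip contributes +1; sign now -1
(2507/2165): 2507 mod 2165 = 342, so (2507/2165) = (342/2165)
factor out 2^1: 342 = 2^1·171; with 2165 mod 8 = 5, (2/2165) = -1; sign now +1; continue with (171/2165)
flip (171/2165) -> (2165/171): both odd, 171 mod 4 = 3, 2165 mod 4 = 1, so the flip contributes +1; sign now +1
(2165/171): 2165 mod 171 = 113, so (2165/171) = (113/171)
flip (113/171) -> (171/113): both odd, 113 mod 4 = 1, 171 mod 4 = 3, so the flip contributes +1; sign now +1
(171/113): 171 mod 113 = 58, so (171/113) = (58/113)
factor out 2^1: 58 = 2^1·29; with 113 mod 8 = 1, (2/113) = +1; sign now +1; continue with (29/113)
flip (29/113) -> (113/29): both odd, 29 mod 4 = 1, 113 mod 4 = 1, so the flip contributes +1; sign now +1
(113/29): 113 mod 29 = 26, so (113/29) = (26/29)
factor out 2^1: 26 = 2^1·13; with 29 mod 8 = 5, (2/29) = -1; sign now -1; continue with (13/29)
flip (13/29) -> (29/13): both odd, 13 mod 4 = 1, 29 mod 4 = 1, so the flip contributes +1; sign now -1
(29/13): 29 mod 13 = 3, so (29/13) = (3/13)
flip (3/13) -> (13/3): both odd, 3 mod 4 = 3, 13 mod 4 = 1, so the flip contributes +1; sign now -1
(13/3): 13 mod 3 = 1, so (13/3) = (1/3)
reached (1/3) = 1, so the symbol is -1

-1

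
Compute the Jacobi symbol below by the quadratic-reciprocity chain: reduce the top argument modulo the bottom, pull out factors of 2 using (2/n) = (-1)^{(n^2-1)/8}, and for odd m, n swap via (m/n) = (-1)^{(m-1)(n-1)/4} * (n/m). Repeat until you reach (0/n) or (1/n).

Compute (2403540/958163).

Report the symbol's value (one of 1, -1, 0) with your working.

(2403540/958163) = (487214/958163)   [reduce mod 958163]
487214 = 2^1·243607; (2/958163) = -1 since 958163 mod 8 = 3, so (487214/958163) = (-1)^1·(243607/958163); sign now -1
reciprocity: (243607/958163) = -1·(958163/243607) since 243607 mod 4 = 3, 958163 mod 4 = 3; sign now +1
(958163/243607) = (227342/243607)   [reduce mod 243607]
227342 = 2^1·113671; (2/243607) = +1 since 243607 mod 8 = 7, so (227342/243607) = (+1)^1·(113671/243607); sign now +1
reciprocity: (113671/243607) = -1·(243607/113671) since 113671 mod 4 = 3, 243607 mod 4 = 3; sign now -1
(243607/113671) = (16265/113671)   [reduce mod 113671]
reciprocity: (16265/113671) = +1·(113671/16265) since 16265 mod 4 = 1, 113671 mod 4 = 3; sign now -1
(113671/16265) = (16081/16265)   [reduce mod 16265]
reciprocity: (16081/16265) = +1·(16265/16081) since 16081 mod 4 = 1, 16265 mod 4 = 1; sign now -1
(16265/16081) = (184/16081)   [reduce mod 16081]
184 = 2^3·23; (2/16081) = +1 since 16081 mod 8 = 1, so (184/16081) = (+1)^3·(23/16081); sign now -1
reciprocity: (23/16081) = +1·(16081/23) since 23 mod 4 = 3, 16081 mod 4 = 1; sign now -1
(16081/23) = (4/23)   [reduce mod 23]
4 = 2^2·1; (2/23) = +1 since 23 mod 8 = 7, so (4/23) = (+1)^2·(1/23); sign now -1
(1/23) = 1; final value = sign = -1

-1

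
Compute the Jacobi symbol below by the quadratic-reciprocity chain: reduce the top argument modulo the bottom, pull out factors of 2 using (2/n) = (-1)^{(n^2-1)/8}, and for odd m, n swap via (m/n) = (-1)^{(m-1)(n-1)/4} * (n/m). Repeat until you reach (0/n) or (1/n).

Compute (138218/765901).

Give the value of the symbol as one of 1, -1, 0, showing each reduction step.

factor out 2^1: 138218 = 2^1·69109; with 765901 mod 8 = 5, (2/765901) = -1; sign now -1; continue with (69109/765901)
flip (69109/765901) -> (765901/69109): both odd, 69109 mod 4 = 1, 765901 mod 4 = 1, so the flip contributes +1; sign now -1
(765901/69109): 765901 mod 69109 = 5702, so (765901/69109) = (5702/69109)
factor out 2^1: 5702 = 2^1·2851; with 69109 mod 8 = 5, (2/69109) = -1; sign now +1; continue with (2851/69109)
flip (2851/69109) -> (69109/2851): both odd, 2851 mod 4 = 3, 69109 mod 4 = 1, so the flip contributes +1; sign now +1
(69109/2851): 69109 mod 2851 = 685, so (69109/2851) = (685/2851)
flip (685/2851) -> (2851/685): both odd, 685 mod 4 = 1, 2851 mod 4 = 3, so the flip contributes +1; sign now +1
(2851/685): 2851 mod 685 = 111, so (2851/685) = (111/685)
flip (111/685) -> (685/111): both odd, 111 mod 4 = 3, 685 mod 4 = 1, so the flip contributes +1; sign now +1
(685/111): 685 mod 111 = 19, so (685/111) = (19/111)
flip (19/111) -> (111/19): both odd, 19 mod 4 = 3, 111 mod 4 = 3, so the flip contributes -1; sign now -1
(111/19): 111 mod 19 = 16, so (111/19) = (16/19)
factor out 2^4: 16 = 2^4·1; with 19 mod 8 = 3, (2/19) = -1; sign now -1; continue with (1/19)
reached (1/19) = 1, so the symbol is -1

-1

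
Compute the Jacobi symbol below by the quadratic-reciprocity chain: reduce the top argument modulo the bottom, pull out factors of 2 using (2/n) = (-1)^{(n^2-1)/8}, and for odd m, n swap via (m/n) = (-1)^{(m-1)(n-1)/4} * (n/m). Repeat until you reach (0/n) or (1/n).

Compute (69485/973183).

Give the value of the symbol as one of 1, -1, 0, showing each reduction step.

-1

flip (69485/973183) -> (973183/69485): both odd, 69485 mod 4 = 1, 973183 mod 4 = 3, so the flip contributes +1; sign now +1
(973183/69485): 973183 mod 69485 = 393, so (973183/69485) = (393/69485)
flip (393/69485) -> (69485/393): both odd, 393 mod 4 = 1, 69485 mod 4 = 1, so the flip contributes +1; sign now +1
(69485/393): 69485 mod 393 = 317, so (69485/393) = (317/393)
flip (317/393) -> (393/317): both odd, 317 mod 4 = 1, 393 mod 4 = 1, so the flip contributes +1; sign now +1
(393/317): 393 mod 317 = 76, so (393/317) = (76/317)
factor out 2^2: 76 = 2^2·19; with 317 mod 8 = 5, (2/317) = -1; sign now +1; continue with (19/317)
flip (19/317) -> (317/19): both odd, 19 mod 4 = 3, 317 mod 4 = 1, so the flip contributes +1; sign now +1
(317/19): 317 mod 19 = 13, so (317/19) = (13/19)
flip (13/19) -> (19/13): both odd, 13 mod 4 = 1, 19 mod 4 = 3, so the flip contributes +1; sign now +1
(19/13): 19 mod 13 = 6, so (19/13) = (6/13)
factor out 2^1: 6 = 2^1·3; with 13 mod 8 = 5, (2/13) = -1; sign now -1; continue with (3/13)
flip (3/13) -> (13/3): both odd, 3 mod 4 = 3, 13 mod 4 = 1, so the flip contributes +1; sign now -1
(13/3): 13 mod 3 = 1, so (13/3) = (1/3)
reached (1/3) = 1, so the symbol is -1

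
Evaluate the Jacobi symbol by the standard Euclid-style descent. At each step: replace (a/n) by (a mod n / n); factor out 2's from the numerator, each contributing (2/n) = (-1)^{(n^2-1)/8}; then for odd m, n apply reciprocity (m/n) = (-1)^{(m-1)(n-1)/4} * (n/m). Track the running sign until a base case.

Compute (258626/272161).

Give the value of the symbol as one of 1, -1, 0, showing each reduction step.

258626 = 2^1·129313; (2/272161) = +1 since 272161 mod 8 = 1, so (258626/272161) = (+1)^1·(129313/272161); sign now +1
reciprocity: (129313/272161) = +1·(272161/129313) since 129313 mod 4 = 1, 272161 mod 4 = 1; sign now +1
(272161/129313) = (13535/129313)   [reduce mod 129313]
reciprocity: (13535/129313) = +1·(129313/13535) since 13535 mod 4 = 3, 129313 mod 4 = 1; sign now +1
(129313/13535) = (7498/13535)   [reduce mod 13535]
7498 = 2^1·3749; (2/13535) = +1 since 13535 mod 8 = 7, so (7498/13535) = (+1)^1·(3749/13535); sign now +1
reciprocity: (3749/13535) = +1·(13535/3749) since 3749 mod 4 = 1, 13535 mod 4 = 3; sign now +1
(13535/3749) = (2288/3749)   [reduce mod 3749]
2288 = 2^4·143; (2/3749) = -1 since 3749 mod 8 = 5, so (2288/3749) = (-1)^4·(143/3749); sign now +1
reciprocity: (143/3749) = +1·(3749/143) since 143 mod 4 = 3, 3749 mod 4 = 1; sign now +1
(3749/143) = (31/143)   [reduce mod 143]
reciprocity: (31/143) = -1·(143/31) since 31 mod 4 = 3, 143 mod 4 = 3; sign now -1
(143/31) = (19/31)   [reduce mod 31]
reciprocity: (19/31) = -1·(31/19) since 19 mod 4 = 3, 31 mod 4 = 3; sign now +1
(31/19) = (12/19)   [reduce mod 19]
12 = 2^2·3; (2/19) = -1 since 19 mod 8 = 3, so (12/19) = (-1)^2·(3/19); sign now +1
reciprocity: (3/19) = -1·(19/3) since 3 mod 4 = 3, 19 mod 4 = 3; sign now -1
(19/3) = (1/3)   [reduce mod 3]
(1/3) = 1; final value = sign = -1

-1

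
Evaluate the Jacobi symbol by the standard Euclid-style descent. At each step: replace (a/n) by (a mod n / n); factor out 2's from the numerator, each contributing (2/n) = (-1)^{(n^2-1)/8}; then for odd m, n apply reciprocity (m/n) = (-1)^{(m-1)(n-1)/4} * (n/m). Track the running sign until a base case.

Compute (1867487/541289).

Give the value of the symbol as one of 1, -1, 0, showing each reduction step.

1

(1867487/541289) = (243620/541289)   [reduce mod 541289]
243620 = 2^2·60905; (2/541289) = +1 since 541289 mod 8 = 1, so (243620/541289) = (+1)^2·(60905/541289); sign now +1
reciprocity: (60905/541289) = +1·(541289/60905) since 60905 mod 4 = 1, 541289 mod 4 = 1; sign now +1
(541289/60905) = (54049/60905)   [reduce mod 60905]
reciprocity: (54049/60905) = +1·(60905/54049) since 54049 mod 4 = 1, 60905 mod 4 = 1; sign now +1
(60905/54049) = (6856/54049)   [reduce mod 54049]
6856 = 2^3·857; (2/54049) = +1 since 54049 mod 8 = 1, so (6856/54049) = (+1)^3·(857/54049); sign now +1
reciprocity: (857/54049) = +1·(54049/857) since 857 mod 4 = 1, 54049 mod 4 = 1; sign now +1
(54049/857) = (58/857)   [reduce mod 857]
58 = 2^1·29; (2/857) = +1 since 857 mod 8 = 1, so (58/857) = (+1)^1·(29/857); sign now +1
reciprocity: (29/857) = +1·(857/29) since 29 mod 4 = 1, 857 mod 4 = 1; sign now +1
(857/29) = (16/29)   [reduce mod 29]
16 = 2^4·1; (2/29) = -1 since 29 mod 8 = 5, so (16/29) = (-1)^4·(1/29); sign now +1
(1/29) = 1; final value = sign = +1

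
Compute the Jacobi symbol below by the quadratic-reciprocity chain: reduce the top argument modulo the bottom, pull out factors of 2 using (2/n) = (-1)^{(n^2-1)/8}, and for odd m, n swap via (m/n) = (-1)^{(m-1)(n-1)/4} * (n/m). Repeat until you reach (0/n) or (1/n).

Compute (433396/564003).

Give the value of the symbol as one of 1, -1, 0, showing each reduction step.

1

factor out 2^2: 433396 = 2^2·108349; with 564003 mod 8 = 3, (2/564003) = -1; sign now +1; continue with (108349/564003)
flip (108349/564003) -> (564003/108349): both odd, 108349 mod 4 = 1, 564003 mod 4 = 3, so the flip contributes +1; sign now +1
(564003/108349): 564003 mod 108349 = 22258, so (564003/108349) = (22258/108349)
factor out 2^1: 22258 = 2^1·11129; with 108349 mod 8 = 5, (2/108349) = -1; sign now -1; continue with (11129/108349)
flip (11129/108349) -> (108349/11129): both odd, 11129 mod 4 = 1, 108349 mod 4 = 1, so the flip contributes +1; sign now -1
(108349/11129): 108349 mod 11129 = 8188, so (108349/11129) = (8188/11129)
factor out 2^2: 8188 = 2^2·2047; with 11129 mod 8 = 1, (2/11129) = +1; sign now -1; continue with (2047/11129)
flip (2047/11129) -> (11129/2047): both odd, 2047 mod 4 = 3, 11129 mod 4 = 1, so the flip contributes +1; sign now -1
(11129/2047): 11129 mod 2047 = 894, so (11129/2047) = (894/2047)
factor out 2^1: 894 = 2^1·447; with 2047 mod 8 = 7, (2/2047) = +1; sign now -1; continue with (447/2047)
flip (447/2047) -> (2047/447): both odd, 447 mod 4 = 3, 2047 mod 4 = 3, so the flip contributes -1; sign now +1
(2047/447): 2047 mod 447 = 259, so (2047/447) = (259/447)
flip (259/447) -> (447/259): both odd, 259 mod 4 = 3, 447 mod 4 = 3, so the flip contributes -1; sign now -1
(447/259): 447 mod 259 = 188, so (447/259) = (188/259)
factor out 2^2: 188 = 2^2·47; with 259 mod 8 = 3, (2/259) = -1; sign now -1; continue with (47/259)
flip (47/259) -> (259/47): both odd, 47 mod 4 = 3, 259 mod 4 = 3, so the flip contributes -1; sign now +1
(259/47): 259 mod 47 = 24, so (259/47) = (24/47)
factor out 2^3: 24 = 2^3·3; with 47 mod 8 = 7, (2/47) = +1; sign now +1; continue with (3/47)
flip (3/47) -> (47/3): both odd, 3 mod 4 = 3, 47 mod 4 = 3, so the flip contributes -1; sign now -1
(47/3): 47 mod 3 = 2, so (47/3) = (2/3)
factor out 2^1: 2 = 2^1·1; with 3 mod 8 = 3, (2/3) = -1; sign now +1; continue with (1/3)
reached (1/3) = 1, so the symbol is +1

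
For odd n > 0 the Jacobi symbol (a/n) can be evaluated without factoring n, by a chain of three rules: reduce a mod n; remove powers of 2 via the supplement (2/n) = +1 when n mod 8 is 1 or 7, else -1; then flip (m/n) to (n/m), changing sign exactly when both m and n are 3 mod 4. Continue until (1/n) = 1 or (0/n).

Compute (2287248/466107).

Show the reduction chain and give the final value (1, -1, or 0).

0

(2287248/466107) = (422820/466107)   [reduce mod 466107]
422820 = 2^2·105705; (2/466107) = -1 since 466107 mod 8 = 3, so (422820/466107) = (-1)^2·(105705/466107); sign now +1
reciprocity: (105705/466107) = +1·(466107/105705) since 105705 mod 4 = 1, 466107 mod 4 = 3; sign now +1
(466107/105705) = (43287/105705)   [reduce mod 105705]
reciprocity: (43287/105705) = +1·(105705/43287) since 43287 mod 4 = 3, 105705 mod 4 = 1; sign now +1
(105705/43287) = (19131/43287)   [reduce mod 43287]
reciprocity: (19131/43287) = -1·(43287/19131) since 19131 mod 4 = 3, 43287 mod 4 = 3; sign now -1
(43287/19131) = (5025/19131)   [reduce mod 19131]
reciprocity: (5025/19131) = +1·(19131/5025) since 5025 mod 4 = 1, 19131 mod 4 = 3; sign now -1
(19131/5025) = (4056/5025)   [reduce mod 5025]
4056 = 2^3·507; (2/5025) = +1 since 5025 mod 8 = 1, so (4056/5025) = (+1)^3·(507/5025); sign now -1
reciprocity: (507/5025) = +1·(5025/507) since 507 mod 4 = 3, 5025 mod 4 = 1; sign now -1
(5025/507) = (462/507)   [reduce mod 507]
462 = 2^1·231; (2/507) = -1 since 507 mod 8 = 3, so (462/507) = (-1)^1·(231/507); sign now +1
reciprocity: (231/507) = -1·(507/231) since 231 mod 4 = 3, 507 mod 4 = 3; sign now -1
(507/231) = (45/231)   [reduce mod 231]
reciprocity: (45/231) = +1·(231/45) since 45 mod 4 = 1, 231 mod 4 = 3; sign now -1
(231/45) = (6/45)   [reduce mod 45]
6 = 2^1·3; (2/45) = -1 since 45 mod 8 = 5, so (6/45) = (-1)^1·(3/45); sign now +1
reciprocity: (3/45) = +1·(45/3) since 3 mod 4 = 3, 45 mod 4 = 1; sign now +1
(45/3) = (0/3)   [reduce mod 3]
(0/3) = 0   [gcd(a, n) > 1]; final value = 0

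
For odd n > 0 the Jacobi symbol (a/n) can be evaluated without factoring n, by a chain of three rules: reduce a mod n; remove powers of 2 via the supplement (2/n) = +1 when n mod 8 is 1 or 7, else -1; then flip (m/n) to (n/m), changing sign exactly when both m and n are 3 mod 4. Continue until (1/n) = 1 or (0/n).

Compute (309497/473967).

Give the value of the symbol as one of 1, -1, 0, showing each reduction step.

flip (309497/473967) -> (473967/309497): both odd, 309497 mod 4 = 1, 473967 mod 4 = 3, so the flip contributes +1; sign now +1
(473967/309497): 473967 mod 309497 = 164470, so (473967/309497) = (164470/309497)
factor out 2^1: 164470 = 2^1·82235; with 309497 mod 8 = 1, (2/309497) = +1; sign now +1; continue with (82235/309497)
flip (82235/309497) -> (309497/82235): both odd, 82235 mod 4 = 3, 309497 mod 4 = 1, so the flip contributes +1; sign now +1
(309497/82235): 309497 mod 82235 = 62792, so (309497/82235) = (62792/82235)
factor out 2^3: 62792 = 2^3·7849; with 82235 mod 8 = 3, (2/82235) = -1; sign now -1; continue with (7849/82235)
flip (7849/82235) -> (82235/7849): both odd, 7849 mod 4 = 1, 82235 mod 4 = 3, so the flip contributes +1; sign now -1
(82235/7849): 82235 mod 7849 = 3745, so (82235/7849) = (3745/7849)
flip (3745/7849) -> (7849/3745): both odd, 3745 mod 4 = 1, 7849 mod 4 = 1, so the flip contributes +1; sign now -1
(7849/3745): 7849 mod 3745 = 359, so (7849/3745) = (359/3745)
flip (359/3745) -> (3745/359): both odd, 359 mod 4 = 3, 3745 mod 4 = 1, so the flip contributes +1; sign now -1
(3745/359): 3745 mod 359 = 155, so (3745/359) = (155/359)
flip (155/359) -> (359/155): both odd, 155 mod 4 = 3, 359 mod 4 = 3, so the flip contributes -1; sign now +1
(359/155): 359 mod 155 = 49, so (359/155) = (49/155)
flip (49/155) -> (155/49): both odd, 49 mod 4 = 1, 155 mod 4 = 3, so the flip contributes +1; sign now +1
(155/49): 155 mod 49 = 8, so (155/49) = (8/49)
factor out 2^3: 8 = 2^3·1; with 49 mod 8 = 1, (2/49) = +1; sign now +1; continue with (1/49)
reached (1/49) = 1, so the symbol is +1

1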